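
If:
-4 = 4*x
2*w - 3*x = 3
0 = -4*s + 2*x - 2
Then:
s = -1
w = 0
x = -1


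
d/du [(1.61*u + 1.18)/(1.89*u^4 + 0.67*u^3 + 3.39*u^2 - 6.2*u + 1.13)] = (-9.1287*u^4 - 11.0782*u^3 - 7.8297*u^2 - 8.0004*u + 9.1353)/(3.5721*u^8 + 2.5326*u^7 + 13.2631*u^6 - 18.8934*u^5 + 7.4555*u^4 - 40.5218*u^3 + 46.1014*u^2 - 14.012*u + 1.2769)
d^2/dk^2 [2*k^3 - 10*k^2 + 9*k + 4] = 12*k - 20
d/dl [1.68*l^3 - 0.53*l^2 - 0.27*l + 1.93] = 5.04*l^2 - 1.06*l - 0.27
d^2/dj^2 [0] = 0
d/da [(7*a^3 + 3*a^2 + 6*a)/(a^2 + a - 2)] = (7*a^4 + 14*a^3 - 45*a^2 - 12*a - 12)/(a^4 + 2*a^3 - 3*a^2 - 4*a + 4)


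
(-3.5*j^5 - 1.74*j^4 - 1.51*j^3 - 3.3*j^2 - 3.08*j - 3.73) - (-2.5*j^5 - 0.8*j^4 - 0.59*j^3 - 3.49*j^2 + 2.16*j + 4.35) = -1.0*j^5 - 0.94*j^4 - 0.92*j^3 + 0.19*j^2 - 5.24*j - 8.08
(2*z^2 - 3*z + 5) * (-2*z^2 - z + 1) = -4*z^4 + 4*z^3 - 5*z^2 - 8*z + 5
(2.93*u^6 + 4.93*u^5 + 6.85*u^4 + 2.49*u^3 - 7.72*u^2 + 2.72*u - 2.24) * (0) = 0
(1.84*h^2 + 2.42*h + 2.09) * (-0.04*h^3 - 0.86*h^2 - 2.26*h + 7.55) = -0.0736*h^5 - 1.6792*h^4 - 6.3232*h^3 + 6.6254*h^2 + 13.5476*h + 15.7795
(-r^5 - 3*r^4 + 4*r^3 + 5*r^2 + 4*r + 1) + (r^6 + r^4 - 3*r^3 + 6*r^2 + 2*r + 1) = r^6 - r^5 - 2*r^4 + r^3 + 11*r^2 + 6*r + 2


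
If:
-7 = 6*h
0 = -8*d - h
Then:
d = 7/48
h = -7/6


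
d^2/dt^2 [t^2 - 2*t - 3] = 2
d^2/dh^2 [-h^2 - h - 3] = -2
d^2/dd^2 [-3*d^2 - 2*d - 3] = -6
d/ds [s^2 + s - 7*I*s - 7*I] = 2*s + 1 - 7*I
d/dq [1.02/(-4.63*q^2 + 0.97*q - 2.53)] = (9.4452*q - 0.9894)/(4.63*q^2 - 0.97*q + 2.53)^2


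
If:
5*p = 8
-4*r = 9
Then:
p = 8/5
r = -9/4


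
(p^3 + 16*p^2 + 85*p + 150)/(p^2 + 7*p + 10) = (p^2 + 11*p + 30)/(p + 2)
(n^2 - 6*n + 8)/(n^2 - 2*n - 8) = (n - 2)/(n + 2)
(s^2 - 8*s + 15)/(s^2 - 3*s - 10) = (s - 3)/(s + 2)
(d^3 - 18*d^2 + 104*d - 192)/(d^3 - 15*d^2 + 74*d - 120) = (d - 8)/(d - 5)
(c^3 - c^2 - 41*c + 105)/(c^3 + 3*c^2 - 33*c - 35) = (c - 3)/(c + 1)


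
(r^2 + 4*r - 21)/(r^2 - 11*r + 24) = (r + 7)/(r - 8)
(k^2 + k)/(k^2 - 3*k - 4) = k/(k - 4)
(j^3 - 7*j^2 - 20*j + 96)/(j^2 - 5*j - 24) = (j^2 + j - 12)/(j + 3)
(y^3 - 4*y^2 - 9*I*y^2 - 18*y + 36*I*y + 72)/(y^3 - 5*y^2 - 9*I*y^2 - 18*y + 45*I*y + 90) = (y - 4)/(y - 5)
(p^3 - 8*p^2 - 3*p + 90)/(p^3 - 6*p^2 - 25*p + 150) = (p + 3)/(p + 5)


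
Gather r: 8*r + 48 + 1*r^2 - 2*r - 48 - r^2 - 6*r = 0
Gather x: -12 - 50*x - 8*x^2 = -8*x^2 - 50*x - 12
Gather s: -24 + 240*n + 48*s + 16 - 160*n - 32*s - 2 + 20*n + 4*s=100*n + 20*s - 10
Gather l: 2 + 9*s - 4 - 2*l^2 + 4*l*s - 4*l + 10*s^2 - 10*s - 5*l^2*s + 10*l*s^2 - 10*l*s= l^2*(-5*s - 2) + l*(10*s^2 - 6*s - 4) + 10*s^2 - s - 2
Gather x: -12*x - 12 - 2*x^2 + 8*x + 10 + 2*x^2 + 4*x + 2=0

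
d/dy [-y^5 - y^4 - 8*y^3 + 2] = y^2*(-5*y^2 - 4*y - 24)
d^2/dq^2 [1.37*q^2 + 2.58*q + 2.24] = 2.74000000000000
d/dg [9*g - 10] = 9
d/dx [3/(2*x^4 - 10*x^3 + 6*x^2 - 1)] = 6*x*(-4*x^2 + 15*x - 6)/(2*x^4 - 10*x^3 + 6*x^2 - 1)^2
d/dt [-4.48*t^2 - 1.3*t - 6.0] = -8.96*t - 1.3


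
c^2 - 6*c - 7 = (c - 7)*(c + 1)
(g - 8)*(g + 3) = g^2 - 5*g - 24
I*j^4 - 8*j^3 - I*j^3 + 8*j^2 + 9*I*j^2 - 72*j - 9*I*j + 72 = (j - 3*I)*(j + 3*I)*(j + 8*I)*(I*j - I)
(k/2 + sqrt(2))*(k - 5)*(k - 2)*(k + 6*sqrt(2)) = k^4/2 - 7*k^3/2 + 4*sqrt(2)*k^3 - 28*sqrt(2)*k^2 + 17*k^2 - 84*k + 40*sqrt(2)*k + 120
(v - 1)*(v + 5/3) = v^2 + 2*v/3 - 5/3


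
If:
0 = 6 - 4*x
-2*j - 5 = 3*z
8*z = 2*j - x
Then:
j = -71/44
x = 3/2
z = -13/22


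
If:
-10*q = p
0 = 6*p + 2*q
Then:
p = 0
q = 0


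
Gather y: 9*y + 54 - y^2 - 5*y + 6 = -y^2 + 4*y + 60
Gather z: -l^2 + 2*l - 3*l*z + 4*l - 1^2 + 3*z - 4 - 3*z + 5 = -l^2 - 3*l*z + 6*l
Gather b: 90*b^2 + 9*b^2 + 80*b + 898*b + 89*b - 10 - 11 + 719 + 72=99*b^2 + 1067*b + 770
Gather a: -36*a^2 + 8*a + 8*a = -36*a^2 + 16*a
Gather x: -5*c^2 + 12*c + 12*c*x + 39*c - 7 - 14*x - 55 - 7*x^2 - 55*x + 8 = -5*c^2 + 51*c - 7*x^2 + x*(12*c - 69) - 54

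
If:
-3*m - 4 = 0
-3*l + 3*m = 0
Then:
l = -4/3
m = -4/3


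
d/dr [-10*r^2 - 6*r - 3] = -20*r - 6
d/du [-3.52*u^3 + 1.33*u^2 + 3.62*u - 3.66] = -10.56*u^2 + 2.66*u + 3.62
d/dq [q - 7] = 1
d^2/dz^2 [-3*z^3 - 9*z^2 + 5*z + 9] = -18*z - 18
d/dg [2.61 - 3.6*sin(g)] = -3.6*cos(g)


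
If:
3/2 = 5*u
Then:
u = 3/10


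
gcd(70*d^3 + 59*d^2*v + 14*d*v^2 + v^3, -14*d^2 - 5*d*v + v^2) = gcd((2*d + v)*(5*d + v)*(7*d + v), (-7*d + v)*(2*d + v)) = 2*d + v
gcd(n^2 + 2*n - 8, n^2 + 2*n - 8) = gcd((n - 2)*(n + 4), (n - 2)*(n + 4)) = n^2 + 2*n - 8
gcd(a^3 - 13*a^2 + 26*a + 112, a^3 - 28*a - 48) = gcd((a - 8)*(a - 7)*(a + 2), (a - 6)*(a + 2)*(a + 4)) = a + 2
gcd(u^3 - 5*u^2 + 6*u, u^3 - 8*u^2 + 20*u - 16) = u - 2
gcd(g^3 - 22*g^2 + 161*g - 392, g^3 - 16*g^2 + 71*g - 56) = g^2 - 15*g + 56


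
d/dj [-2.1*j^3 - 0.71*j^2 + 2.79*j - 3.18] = -6.3*j^2 - 1.42*j + 2.79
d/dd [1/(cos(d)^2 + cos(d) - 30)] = (2*cos(d) + 1)*sin(d)/(cos(d)^2 + cos(d) - 30)^2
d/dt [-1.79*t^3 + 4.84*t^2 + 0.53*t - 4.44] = -5.37*t^2 + 9.68*t + 0.53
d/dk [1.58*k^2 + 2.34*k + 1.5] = 3.16*k + 2.34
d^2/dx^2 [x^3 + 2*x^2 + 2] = 6*x + 4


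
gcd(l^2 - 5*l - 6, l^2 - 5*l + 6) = 1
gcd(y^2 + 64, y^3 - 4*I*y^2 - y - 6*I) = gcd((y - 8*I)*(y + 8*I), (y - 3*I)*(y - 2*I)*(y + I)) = 1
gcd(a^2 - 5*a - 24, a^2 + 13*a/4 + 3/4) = a + 3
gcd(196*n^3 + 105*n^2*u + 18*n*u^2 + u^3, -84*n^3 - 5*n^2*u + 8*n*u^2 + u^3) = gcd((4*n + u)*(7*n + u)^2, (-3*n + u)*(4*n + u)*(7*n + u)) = 28*n^2 + 11*n*u + u^2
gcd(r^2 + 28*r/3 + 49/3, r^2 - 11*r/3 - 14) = r + 7/3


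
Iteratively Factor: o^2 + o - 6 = (o - 2)*(o + 3)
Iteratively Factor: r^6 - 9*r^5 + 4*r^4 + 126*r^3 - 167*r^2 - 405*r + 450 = (r + 3)*(r^5 - 12*r^4 + 40*r^3 + 6*r^2 - 185*r + 150) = (r - 1)*(r + 3)*(r^4 - 11*r^3 + 29*r^2 + 35*r - 150) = (r - 3)*(r - 1)*(r + 3)*(r^3 - 8*r^2 + 5*r + 50) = (r - 3)*(r - 1)*(r + 2)*(r + 3)*(r^2 - 10*r + 25) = (r - 5)*(r - 3)*(r - 1)*(r + 2)*(r + 3)*(r - 5)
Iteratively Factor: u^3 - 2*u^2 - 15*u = (u)*(u^2 - 2*u - 15) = u*(u - 5)*(u + 3)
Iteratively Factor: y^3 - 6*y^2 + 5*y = (y - 1)*(y^2 - 5*y) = y*(y - 1)*(y - 5)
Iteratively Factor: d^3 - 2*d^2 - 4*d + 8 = (d - 2)*(d^2 - 4) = (d - 2)^2*(d + 2)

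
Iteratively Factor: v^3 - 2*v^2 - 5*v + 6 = (v - 3)*(v^2 + v - 2) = (v - 3)*(v + 2)*(v - 1)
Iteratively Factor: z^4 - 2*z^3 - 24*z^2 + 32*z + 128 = (z + 4)*(z^3 - 6*z^2 + 32) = (z + 2)*(z + 4)*(z^2 - 8*z + 16) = (z - 4)*(z + 2)*(z + 4)*(z - 4)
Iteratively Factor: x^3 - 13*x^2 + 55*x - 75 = (x - 5)*(x^2 - 8*x + 15) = (x - 5)*(x - 3)*(x - 5)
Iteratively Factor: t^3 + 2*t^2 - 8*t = (t - 2)*(t^2 + 4*t) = t*(t - 2)*(t + 4)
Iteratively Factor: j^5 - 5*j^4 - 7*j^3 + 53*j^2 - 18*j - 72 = (j - 4)*(j^4 - j^3 - 11*j^2 + 9*j + 18) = (j - 4)*(j + 1)*(j^3 - 2*j^2 - 9*j + 18) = (j - 4)*(j - 3)*(j + 1)*(j^2 + j - 6) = (j - 4)*(j - 3)*(j - 2)*(j + 1)*(j + 3)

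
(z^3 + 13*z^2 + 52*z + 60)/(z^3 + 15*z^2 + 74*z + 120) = (z + 2)/(z + 4)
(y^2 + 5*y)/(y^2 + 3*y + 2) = y*(y + 5)/(y^2 + 3*y + 2)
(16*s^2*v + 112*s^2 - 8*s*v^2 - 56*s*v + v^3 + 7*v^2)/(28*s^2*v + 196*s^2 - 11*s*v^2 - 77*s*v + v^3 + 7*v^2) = (4*s - v)/(7*s - v)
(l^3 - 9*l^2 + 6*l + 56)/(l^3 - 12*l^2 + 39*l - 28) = (l + 2)/(l - 1)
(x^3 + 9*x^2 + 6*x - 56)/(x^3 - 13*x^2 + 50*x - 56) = (x^2 + 11*x + 28)/(x^2 - 11*x + 28)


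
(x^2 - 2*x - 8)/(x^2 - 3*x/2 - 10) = 2*(x + 2)/(2*x + 5)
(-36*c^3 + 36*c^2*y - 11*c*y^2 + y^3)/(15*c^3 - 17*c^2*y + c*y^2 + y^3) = (12*c^2 - 8*c*y + y^2)/(-5*c^2 + 4*c*y + y^2)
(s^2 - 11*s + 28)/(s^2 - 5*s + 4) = (s - 7)/(s - 1)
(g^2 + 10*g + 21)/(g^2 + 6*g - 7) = (g + 3)/(g - 1)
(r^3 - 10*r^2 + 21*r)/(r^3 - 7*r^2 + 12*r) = (r - 7)/(r - 4)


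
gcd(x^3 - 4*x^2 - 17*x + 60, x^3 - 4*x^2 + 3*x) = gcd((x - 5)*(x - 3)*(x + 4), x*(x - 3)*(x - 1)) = x - 3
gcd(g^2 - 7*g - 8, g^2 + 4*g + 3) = g + 1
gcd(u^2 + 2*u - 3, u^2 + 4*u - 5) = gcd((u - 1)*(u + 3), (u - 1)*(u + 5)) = u - 1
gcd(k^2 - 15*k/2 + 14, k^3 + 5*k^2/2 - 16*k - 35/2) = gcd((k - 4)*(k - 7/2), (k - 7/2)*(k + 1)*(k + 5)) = k - 7/2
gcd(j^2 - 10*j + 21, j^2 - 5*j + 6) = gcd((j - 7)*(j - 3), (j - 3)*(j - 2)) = j - 3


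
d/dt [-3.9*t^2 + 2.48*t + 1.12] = 2.48 - 7.8*t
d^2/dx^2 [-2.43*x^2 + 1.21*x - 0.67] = -4.86000000000000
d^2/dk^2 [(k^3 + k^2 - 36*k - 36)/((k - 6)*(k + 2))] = -8/(k^3 + 6*k^2 + 12*k + 8)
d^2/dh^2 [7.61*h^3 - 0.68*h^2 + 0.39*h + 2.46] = 45.66*h - 1.36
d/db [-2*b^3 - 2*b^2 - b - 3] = -6*b^2 - 4*b - 1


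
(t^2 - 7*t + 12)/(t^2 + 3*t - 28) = (t - 3)/(t + 7)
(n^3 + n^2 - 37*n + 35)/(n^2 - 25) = (n^2 + 6*n - 7)/(n + 5)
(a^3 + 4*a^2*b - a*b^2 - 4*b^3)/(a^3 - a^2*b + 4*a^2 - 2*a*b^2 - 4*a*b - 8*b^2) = (a^2 + 3*a*b - 4*b^2)/(a^2 - 2*a*b + 4*a - 8*b)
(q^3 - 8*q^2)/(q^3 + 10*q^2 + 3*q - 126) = q^2*(q - 8)/(q^3 + 10*q^2 + 3*q - 126)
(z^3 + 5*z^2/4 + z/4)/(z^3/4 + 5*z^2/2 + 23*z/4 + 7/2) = z*(4*z + 1)/(z^2 + 9*z + 14)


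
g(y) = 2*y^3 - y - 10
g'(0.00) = -1.00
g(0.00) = -10.00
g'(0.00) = -1.00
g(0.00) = -10.00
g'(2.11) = 25.71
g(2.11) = 6.68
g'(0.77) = 2.56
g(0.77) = -9.86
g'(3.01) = 53.36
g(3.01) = 41.53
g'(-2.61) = 39.87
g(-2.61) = -42.95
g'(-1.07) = 5.87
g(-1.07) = -11.38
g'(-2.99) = 52.64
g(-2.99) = -60.47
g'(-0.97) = 4.65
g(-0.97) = -10.86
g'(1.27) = 8.68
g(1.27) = -7.17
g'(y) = 6*y^2 - 1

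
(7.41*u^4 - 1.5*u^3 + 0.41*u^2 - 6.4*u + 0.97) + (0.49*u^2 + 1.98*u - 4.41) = 7.41*u^4 - 1.5*u^3 + 0.9*u^2 - 4.42*u - 3.44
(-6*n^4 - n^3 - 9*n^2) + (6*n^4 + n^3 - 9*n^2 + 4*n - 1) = -18*n^2 + 4*n - 1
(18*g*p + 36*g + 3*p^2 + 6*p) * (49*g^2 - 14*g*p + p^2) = 882*g^3*p + 1764*g^3 - 105*g^2*p^2 - 210*g^2*p - 24*g*p^3 - 48*g*p^2 + 3*p^4 + 6*p^3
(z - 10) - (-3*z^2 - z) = 3*z^2 + 2*z - 10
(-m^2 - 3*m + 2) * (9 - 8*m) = 8*m^3 + 15*m^2 - 43*m + 18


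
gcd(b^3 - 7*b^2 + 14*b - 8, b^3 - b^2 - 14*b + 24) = b - 2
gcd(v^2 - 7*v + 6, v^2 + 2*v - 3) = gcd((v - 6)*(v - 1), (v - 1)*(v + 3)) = v - 1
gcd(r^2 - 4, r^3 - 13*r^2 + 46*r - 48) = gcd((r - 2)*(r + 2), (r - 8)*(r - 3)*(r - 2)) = r - 2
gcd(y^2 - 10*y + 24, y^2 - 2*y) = 1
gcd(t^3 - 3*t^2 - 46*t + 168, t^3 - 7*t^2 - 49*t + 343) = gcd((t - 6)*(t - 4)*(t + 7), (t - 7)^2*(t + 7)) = t + 7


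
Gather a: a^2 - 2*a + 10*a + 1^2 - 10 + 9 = a^2 + 8*a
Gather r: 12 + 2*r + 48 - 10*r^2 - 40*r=-10*r^2 - 38*r + 60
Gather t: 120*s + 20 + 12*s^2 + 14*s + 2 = 12*s^2 + 134*s + 22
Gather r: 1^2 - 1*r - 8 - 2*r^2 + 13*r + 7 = -2*r^2 + 12*r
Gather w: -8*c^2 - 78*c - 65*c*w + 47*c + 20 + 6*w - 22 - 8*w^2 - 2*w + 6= -8*c^2 - 31*c - 8*w^2 + w*(4 - 65*c) + 4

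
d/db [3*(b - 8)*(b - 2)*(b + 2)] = 9*b^2 - 48*b - 12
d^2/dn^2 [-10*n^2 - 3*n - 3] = -20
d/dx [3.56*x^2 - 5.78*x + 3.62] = 7.12*x - 5.78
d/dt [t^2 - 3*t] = 2*t - 3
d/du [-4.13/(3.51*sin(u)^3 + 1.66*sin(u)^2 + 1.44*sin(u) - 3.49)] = (43.4889*sin(u)^2 + 13.7116*sin(u) + 5.9472)*cos(u)/(3.51*sin(u)^3 + 1.66*sin(u)^2 + 1.44*sin(u) - 3.49)^2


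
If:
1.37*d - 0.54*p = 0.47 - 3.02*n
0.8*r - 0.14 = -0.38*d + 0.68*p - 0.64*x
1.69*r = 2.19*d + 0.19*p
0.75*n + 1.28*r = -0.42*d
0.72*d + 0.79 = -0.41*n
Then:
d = -10.89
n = 17.20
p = 67.68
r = -6.50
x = 86.72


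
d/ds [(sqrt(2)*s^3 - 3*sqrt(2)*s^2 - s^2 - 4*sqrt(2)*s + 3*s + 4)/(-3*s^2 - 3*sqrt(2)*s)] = (-sqrt(2)*s^4 - 4*s^3 - 3*sqrt(2)*s^2 + 9*s^2 + 8*s + 4*sqrt(2))/(3*s^2*(s^2 + 2*sqrt(2)*s + 2))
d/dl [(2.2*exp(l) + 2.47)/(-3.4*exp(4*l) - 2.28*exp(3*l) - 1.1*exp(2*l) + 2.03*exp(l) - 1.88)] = (22.44*exp(4*l) + 43.624*exp(3*l) + 19.3148*exp(2*l) + 5.434*exp(l) - 9.1501)*exp(l)/(11.56*exp(8*l) + 15.504*exp(7*l) + 12.6784*exp(6*l) - 8.788*exp(5*l) + 4.7372*exp(4*l) + 4.1068*exp(3*l) + 8.2569*exp(2*l) - 7.6328*exp(l) + 3.5344)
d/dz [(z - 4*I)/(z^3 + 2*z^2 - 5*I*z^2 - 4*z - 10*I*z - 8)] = (-2*z - 2 + I)/(z^4 + z^3*(4 - 2*I) + z^2*(3 - 8*I) + z*(-4 - 8*I) - 4)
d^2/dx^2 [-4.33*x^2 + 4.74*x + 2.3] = -8.66000000000000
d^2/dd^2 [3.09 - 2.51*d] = 0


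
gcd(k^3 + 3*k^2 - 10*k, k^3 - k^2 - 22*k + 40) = k^2 + 3*k - 10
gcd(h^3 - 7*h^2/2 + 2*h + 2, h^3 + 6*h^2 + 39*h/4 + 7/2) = h + 1/2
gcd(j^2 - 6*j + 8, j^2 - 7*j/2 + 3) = j - 2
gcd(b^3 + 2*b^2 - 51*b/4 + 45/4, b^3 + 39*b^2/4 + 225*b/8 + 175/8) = b + 5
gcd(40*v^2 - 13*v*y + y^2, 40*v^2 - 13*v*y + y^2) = 40*v^2 - 13*v*y + y^2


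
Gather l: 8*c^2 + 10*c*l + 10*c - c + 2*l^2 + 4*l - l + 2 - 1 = 8*c^2 + 9*c + 2*l^2 + l*(10*c + 3) + 1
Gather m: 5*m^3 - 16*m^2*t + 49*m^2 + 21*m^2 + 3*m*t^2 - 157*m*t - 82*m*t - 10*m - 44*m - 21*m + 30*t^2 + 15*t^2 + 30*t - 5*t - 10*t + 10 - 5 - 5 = 5*m^3 + m^2*(70 - 16*t) + m*(3*t^2 - 239*t - 75) + 45*t^2 + 15*t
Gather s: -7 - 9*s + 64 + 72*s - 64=63*s - 7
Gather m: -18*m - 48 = -18*m - 48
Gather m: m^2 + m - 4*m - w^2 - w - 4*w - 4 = m^2 - 3*m - w^2 - 5*w - 4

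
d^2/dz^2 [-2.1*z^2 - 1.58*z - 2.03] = -4.20000000000000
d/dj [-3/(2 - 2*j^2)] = -3*j/(j^2 - 1)^2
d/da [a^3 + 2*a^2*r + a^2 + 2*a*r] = 3*a^2 + 4*a*r + 2*a + 2*r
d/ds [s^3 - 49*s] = 3*s^2 - 49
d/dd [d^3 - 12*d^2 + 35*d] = 3*d^2 - 24*d + 35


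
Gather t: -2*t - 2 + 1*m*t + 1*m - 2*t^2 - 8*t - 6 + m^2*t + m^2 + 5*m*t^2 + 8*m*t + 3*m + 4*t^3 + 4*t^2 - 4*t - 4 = m^2 + 4*m + 4*t^3 + t^2*(5*m + 2) + t*(m^2 + 9*m - 14) - 12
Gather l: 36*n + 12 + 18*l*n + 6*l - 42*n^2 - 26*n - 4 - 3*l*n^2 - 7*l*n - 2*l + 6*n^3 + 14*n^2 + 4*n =l*(-3*n^2 + 11*n + 4) + 6*n^3 - 28*n^2 + 14*n + 8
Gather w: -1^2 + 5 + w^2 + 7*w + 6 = w^2 + 7*w + 10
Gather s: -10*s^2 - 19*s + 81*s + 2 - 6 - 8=-10*s^2 + 62*s - 12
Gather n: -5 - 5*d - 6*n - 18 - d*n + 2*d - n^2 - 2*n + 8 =-3*d - n^2 + n*(-d - 8) - 15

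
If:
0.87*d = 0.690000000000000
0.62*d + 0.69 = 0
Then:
No Solution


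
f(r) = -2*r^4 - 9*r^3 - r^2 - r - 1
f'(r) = -8*r^3 - 27*r^2 - 2*r - 1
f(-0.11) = -0.89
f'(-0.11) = -1.10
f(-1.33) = 13.48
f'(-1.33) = -27.28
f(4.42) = -1565.46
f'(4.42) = -1228.13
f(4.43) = -1577.77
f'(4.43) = -1235.24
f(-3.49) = 76.18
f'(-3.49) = 17.19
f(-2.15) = 43.24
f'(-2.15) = -42.00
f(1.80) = -79.52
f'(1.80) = -138.74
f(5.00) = -2406.00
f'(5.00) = -1686.00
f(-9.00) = -6634.00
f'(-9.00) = 3662.00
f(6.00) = -4579.00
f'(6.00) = -2713.00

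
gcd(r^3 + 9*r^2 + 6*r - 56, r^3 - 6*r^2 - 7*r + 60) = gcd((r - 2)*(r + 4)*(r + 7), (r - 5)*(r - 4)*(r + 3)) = 1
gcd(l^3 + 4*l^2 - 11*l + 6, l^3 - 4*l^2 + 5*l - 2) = l^2 - 2*l + 1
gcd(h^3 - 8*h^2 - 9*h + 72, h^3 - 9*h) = h^2 - 9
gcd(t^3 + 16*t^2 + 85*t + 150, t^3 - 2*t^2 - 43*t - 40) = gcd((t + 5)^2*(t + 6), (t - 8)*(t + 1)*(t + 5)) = t + 5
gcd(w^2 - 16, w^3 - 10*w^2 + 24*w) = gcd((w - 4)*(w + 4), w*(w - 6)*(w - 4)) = w - 4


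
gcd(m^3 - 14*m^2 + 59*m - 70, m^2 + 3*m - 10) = m - 2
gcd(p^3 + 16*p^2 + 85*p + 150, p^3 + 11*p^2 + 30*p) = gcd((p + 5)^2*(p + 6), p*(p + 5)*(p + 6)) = p^2 + 11*p + 30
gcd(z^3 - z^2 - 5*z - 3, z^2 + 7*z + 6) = z + 1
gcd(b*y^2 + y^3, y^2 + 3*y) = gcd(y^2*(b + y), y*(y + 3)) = y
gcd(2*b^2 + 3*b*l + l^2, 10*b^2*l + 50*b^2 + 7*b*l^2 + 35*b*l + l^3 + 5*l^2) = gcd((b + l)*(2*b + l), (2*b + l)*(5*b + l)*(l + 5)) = 2*b + l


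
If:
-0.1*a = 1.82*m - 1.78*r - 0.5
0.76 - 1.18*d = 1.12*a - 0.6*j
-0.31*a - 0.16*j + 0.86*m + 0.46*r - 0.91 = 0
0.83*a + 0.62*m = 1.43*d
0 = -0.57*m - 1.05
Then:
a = -3.97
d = -3.10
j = -14.77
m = -1.84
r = -2.39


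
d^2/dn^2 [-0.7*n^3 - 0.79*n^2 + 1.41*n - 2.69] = -4.2*n - 1.58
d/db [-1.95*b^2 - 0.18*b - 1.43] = -3.9*b - 0.18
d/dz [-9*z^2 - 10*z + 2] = -18*z - 10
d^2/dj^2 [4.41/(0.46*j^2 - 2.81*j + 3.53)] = (-1.866312*j^2 + 11.400732*j + 4.41*(0.92*j - 2.81)*(1.84*j - 5.62) - 14.321916)/(0.46*j^2 - 2.81*j + 3.53)^3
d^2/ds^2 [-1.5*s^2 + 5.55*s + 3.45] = -3.00000000000000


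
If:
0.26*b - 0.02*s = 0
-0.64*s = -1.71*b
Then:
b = 0.00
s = 0.00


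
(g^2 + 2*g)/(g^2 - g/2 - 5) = 2*g/(2*g - 5)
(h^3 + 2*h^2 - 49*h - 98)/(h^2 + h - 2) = (h^2 - 49)/(h - 1)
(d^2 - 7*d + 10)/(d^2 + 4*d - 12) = (d - 5)/(d + 6)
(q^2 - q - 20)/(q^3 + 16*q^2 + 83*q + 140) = (q - 5)/(q^2 + 12*q + 35)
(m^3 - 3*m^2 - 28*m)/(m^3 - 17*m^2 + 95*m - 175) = m*(m + 4)/(m^2 - 10*m + 25)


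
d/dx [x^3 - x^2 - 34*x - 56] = 3*x^2 - 2*x - 34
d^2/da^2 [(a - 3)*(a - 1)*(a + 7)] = 6*a + 6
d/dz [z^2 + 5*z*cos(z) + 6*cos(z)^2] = -5*z*sin(z) + 2*z - 6*sin(2*z) + 5*cos(z)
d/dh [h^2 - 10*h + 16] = 2*h - 10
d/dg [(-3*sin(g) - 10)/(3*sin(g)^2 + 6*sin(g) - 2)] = 3*(3*sin(g)^2 + 20*sin(g) + 22)*cos(g)/(3*sin(g)^2 + 6*sin(g) - 2)^2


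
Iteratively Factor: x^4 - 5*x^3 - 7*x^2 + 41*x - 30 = (x - 1)*(x^3 - 4*x^2 - 11*x + 30) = (x - 5)*(x - 1)*(x^2 + x - 6) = (x - 5)*(x - 2)*(x - 1)*(x + 3)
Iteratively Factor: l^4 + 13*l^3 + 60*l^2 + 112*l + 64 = (l + 4)*(l^3 + 9*l^2 + 24*l + 16) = (l + 1)*(l + 4)*(l^2 + 8*l + 16) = (l + 1)*(l + 4)^2*(l + 4)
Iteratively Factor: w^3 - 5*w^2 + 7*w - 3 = (w - 1)*(w^2 - 4*w + 3) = (w - 3)*(w - 1)*(w - 1)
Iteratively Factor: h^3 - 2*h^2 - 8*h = (h + 2)*(h^2 - 4*h) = (h - 4)*(h + 2)*(h)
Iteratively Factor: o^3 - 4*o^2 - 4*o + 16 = (o + 2)*(o^2 - 6*o + 8) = (o - 4)*(o + 2)*(o - 2)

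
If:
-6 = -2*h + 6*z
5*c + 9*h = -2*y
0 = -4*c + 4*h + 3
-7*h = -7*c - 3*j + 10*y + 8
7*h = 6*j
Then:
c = 313/588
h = -32/147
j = -16/63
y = -59/168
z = -473/441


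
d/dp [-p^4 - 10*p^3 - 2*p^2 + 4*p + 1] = -4*p^3 - 30*p^2 - 4*p + 4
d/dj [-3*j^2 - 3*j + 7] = -6*j - 3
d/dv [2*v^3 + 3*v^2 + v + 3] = 6*v^2 + 6*v + 1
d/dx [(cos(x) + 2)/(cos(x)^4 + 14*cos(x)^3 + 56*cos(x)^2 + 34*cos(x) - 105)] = (3*sin(x)^4 - 146*sin(x)^2 + 251*cos(x) + 9*cos(3*x) + 316)*sin(x)/((cos(x) - 1)^2*(cos(x) + 3)^2*(cos(x) + 5)^2*(cos(x) + 7)^2)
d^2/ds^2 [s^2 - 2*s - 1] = 2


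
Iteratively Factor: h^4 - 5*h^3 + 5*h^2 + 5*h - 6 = (h - 2)*(h^3 - 3*h^2 - h + 3) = (h - 2)*(h - 1)*(h^2 - 2*h - 3) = (h - 2)*(h - 1)*(h + 1)*(h - 3)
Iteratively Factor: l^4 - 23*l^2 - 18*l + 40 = (l - 5)*(l^3 + 5*l^2 + 2*l - 8) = (l - 5)*(l + 4)*(l^2 + l - 2) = (l - 5)*(l + 2)*(l + 4)*(l - 1)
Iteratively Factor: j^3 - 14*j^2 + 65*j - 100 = (j - 4)*(j^2 - 10*j + 25) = (j - 5)*(j - 4)*(j - 5)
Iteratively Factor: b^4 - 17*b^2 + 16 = (b + 1)*(b^3 - b^2 - 16*b + 16) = (b + 1)*(b + 4)*(b^2 - 5*b + 4) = (b - 1)*(b + 1)*(b + 4)*(b - 4)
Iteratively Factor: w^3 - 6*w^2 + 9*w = (w - 3)*(w^2 - 3*w) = w*(w - 3)*(w - 3)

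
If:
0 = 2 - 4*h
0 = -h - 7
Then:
No Solution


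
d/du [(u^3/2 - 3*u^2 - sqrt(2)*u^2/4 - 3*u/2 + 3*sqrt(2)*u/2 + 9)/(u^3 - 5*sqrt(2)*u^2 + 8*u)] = (-9*sqrt(2)*u^4 + 12*u^4 - 12*sqrt(2)*u^3 + 44*u^3 - 144*u^2 - 38*sqrt(2)*u^2 + 360*sqrt(2)*u - 288)/(4*u^2*(u^4 - 10*sqrt(2)*u^3 + 66*u^2 - 80*sqrt(2)*u + 64))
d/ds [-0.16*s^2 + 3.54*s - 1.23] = 3.54 - 0.32*s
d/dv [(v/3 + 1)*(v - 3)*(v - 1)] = v^2 - 2*v/3 - 3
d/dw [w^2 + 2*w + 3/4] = 2*w + 2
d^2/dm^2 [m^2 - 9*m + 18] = 2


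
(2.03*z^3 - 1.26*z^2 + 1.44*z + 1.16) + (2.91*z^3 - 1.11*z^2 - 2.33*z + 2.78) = 4.94*z^3 - 2.37*z^2 - 0.89*z + 3.94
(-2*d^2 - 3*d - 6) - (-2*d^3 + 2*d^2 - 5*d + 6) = 2*d^3 - 4*d^2 + 2*d - 12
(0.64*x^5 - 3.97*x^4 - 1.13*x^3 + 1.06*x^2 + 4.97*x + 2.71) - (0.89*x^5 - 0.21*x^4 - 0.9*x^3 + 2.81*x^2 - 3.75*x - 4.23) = -0.25*x^5 - 3.76*x^4 - 0.23*x^3 - 1.75*x^2 + 8.72*x + 6.94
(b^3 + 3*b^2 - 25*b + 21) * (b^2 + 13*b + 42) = b^5 + 16*b^4 + 56*b^3 - 178*b^2 - 777*b + 882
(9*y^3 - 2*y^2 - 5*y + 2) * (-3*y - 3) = -27*y^4 - 21*y^3 + 21*y^2 + 9*y - 6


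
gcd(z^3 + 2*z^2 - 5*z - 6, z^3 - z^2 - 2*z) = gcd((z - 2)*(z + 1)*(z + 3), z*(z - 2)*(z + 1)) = z^2 - z - 2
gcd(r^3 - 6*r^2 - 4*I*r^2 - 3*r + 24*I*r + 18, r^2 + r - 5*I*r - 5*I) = 1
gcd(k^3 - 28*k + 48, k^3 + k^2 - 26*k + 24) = k^2 + 2*k - 24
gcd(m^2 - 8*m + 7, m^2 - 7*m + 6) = m - 1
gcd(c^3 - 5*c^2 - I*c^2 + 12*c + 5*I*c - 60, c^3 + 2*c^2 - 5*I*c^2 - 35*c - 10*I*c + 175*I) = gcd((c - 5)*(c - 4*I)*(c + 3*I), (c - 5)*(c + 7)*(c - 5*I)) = c - 5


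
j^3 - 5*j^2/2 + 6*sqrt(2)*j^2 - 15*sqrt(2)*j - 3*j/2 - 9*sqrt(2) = (j - 3)*(j + 1/2)*(j + 6*sqrt(2))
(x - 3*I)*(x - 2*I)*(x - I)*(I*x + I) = I*x^4 + 6*x^3 + I*x^3 + 6*x^2 - 11*I*x^2 - 6*x - 11*I*x - 6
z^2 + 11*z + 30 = (z + 5)*(z + 6)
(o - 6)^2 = o^2 - 12*o + 36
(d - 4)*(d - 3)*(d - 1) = d^3 - 8*d^2 + 19*d - 12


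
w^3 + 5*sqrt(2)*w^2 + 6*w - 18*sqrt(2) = (w - sqrt(2))*(w + 3*sqrt(2))^2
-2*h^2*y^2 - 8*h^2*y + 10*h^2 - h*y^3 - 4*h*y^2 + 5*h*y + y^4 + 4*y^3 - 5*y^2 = (-2*h + y)*(h + y)*(y - 1)*(y + 5)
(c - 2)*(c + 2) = c^2 - 4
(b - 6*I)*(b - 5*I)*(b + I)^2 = b^4 - 9*I*b^3 - 9*b^2 - 49*I*b + 30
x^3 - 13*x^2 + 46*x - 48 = (x - 8)*(x - 3)*(x - 2)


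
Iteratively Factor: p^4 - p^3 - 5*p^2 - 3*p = (p - 3)*(p^3 + 2*p^2 + p) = (p - 3)*(p + 1)*(p^2 + p) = p*(p - 3)*(p + 1)*(p + 1)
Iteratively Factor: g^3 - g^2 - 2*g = (g - 2)*(g^2 + g) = g*(g - 2)*(g + 1)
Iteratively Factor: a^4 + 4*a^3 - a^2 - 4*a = (a + 4)*(a^3 - a) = a*(a + 4)*(a^2 - 1) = a*(a + 1)*(a + 4)*(a - 1)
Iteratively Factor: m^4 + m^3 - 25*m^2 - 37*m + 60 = (m - 1)*(m^3 + 2*m^2 - 23*m - 60) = (m - 1)*(m + 3)*(m^2 - m - 20) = (m - 5)*(m - 1)*(m + 3)*(m + 4)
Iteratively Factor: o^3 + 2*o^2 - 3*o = (o)*(o^2 + 2*o - 3) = o*(o + 3)*(o - 1)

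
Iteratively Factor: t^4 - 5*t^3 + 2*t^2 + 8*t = (t + 1)*(t^3 - 6*t^2 + 8*t) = (t - 2)*(t + 1)*(t^2 - 4*t) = (t - 4)*(t - 2)*(t + 1)*(t)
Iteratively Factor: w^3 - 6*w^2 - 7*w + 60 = (w + 3)*(w^2 - 9*w + 20) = (w - 5)*(w + 3)*(w - 4)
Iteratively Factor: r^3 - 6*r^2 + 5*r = (r - 5)*(r^2 - r) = (r - 5)*(r - 1)*(r)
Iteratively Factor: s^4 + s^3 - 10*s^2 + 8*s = (s - 2)*(s^3 + 3*s^2 - 4*s) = (s - 2)*(s + 4)*(s^2 - s) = (s - 2)*(s - 1)*(s + 4)*(s)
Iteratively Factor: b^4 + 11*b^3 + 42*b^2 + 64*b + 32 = (b + 4)*(b^3 + 7*b^2 + 14*b + 8) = (b + 1)*(b + 4)*(b^2 + 6*b + 8) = (b + 1)*(b + 2)*(b + 4)*(b + 4)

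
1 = 1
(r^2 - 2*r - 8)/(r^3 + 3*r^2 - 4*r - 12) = (r - 4)/(r^2 + r - 6)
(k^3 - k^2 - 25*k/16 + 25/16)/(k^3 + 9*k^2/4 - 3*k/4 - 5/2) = (k - 5/4)/(k + 2)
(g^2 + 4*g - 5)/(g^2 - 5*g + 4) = (g + 5)/(g - 4)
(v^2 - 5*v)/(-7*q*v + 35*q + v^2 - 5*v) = -v/(7*q - v)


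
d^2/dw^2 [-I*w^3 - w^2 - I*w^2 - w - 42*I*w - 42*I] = -6*I*w - 2 - 2*I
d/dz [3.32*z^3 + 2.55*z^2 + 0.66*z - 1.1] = 9.96*z^2 + 5.1*z + 0.66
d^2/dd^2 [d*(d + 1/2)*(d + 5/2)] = 6*d + 6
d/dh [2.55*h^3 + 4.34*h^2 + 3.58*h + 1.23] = 7.65*h^2 + 8.68*h + 3.58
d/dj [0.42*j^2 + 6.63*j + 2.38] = 0.84*j + 6.63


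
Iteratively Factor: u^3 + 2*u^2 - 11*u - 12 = (u + 4)*(u^2 - 2*u - 3) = (u + 1)*(u + 4)*(u - 3)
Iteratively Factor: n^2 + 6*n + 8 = (n + 2)*(n + 4)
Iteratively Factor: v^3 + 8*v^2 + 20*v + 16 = (v + 2)*(v^2 + 6*v + 8) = (v + 2)*(v + 4)*(v + 2)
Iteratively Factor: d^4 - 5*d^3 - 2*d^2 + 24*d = (d)*(d^3 - 5*d^2 - 2*d + 24) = d*(d - 3)*(d^2 - 2*d - 8) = d*(d - 4)*(d - 3)*(d + 2)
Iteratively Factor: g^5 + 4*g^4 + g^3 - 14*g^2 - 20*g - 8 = (g - 2)*(g^4 + 6*g^3 + 13*g^2 + 12*g + 4) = (g - 2)*(g + 1)*(g^3 + 5*g^2 + 8*g + 4) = (g - 2)*(g + 1)*(g + 2)*(g^2 + 3*g + 2) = (g - 2)*(g + 1)^2*(g + 2)*(g + 2)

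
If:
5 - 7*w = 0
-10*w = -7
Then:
No Solution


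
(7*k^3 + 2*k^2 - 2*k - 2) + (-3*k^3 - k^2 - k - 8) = 4*k^3 + k^2 - 3*k - 10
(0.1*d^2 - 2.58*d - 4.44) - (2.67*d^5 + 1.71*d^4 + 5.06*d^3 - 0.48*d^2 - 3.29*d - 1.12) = -2.67*d^5 - 1.71*d^4 - 5.06*d^3 + 0.58*d^2 + 0.71*d - 3.32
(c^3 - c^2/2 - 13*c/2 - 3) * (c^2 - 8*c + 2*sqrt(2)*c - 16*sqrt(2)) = c^5 - 17*c^4/2 + 2*sqrt(2)*c^4 - 17*sqrt(2)*c^3 - 5*c^3/2 - 5*sqrt(2)*c^2 + 49*c^2 + 24*c + 98*sqrt(2)*c + 48*sqrt(2)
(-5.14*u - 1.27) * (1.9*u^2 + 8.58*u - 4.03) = -9.766*u^3 - 46.5142*u^2 + 9.8176*u + 5.1181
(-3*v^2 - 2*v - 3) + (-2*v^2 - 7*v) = -5*v^2 - 9*v - 3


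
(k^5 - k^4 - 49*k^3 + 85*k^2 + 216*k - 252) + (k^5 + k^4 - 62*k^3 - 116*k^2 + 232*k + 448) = 2*k^5 - 111*k^3 - 31*k^2 + 448*k + 196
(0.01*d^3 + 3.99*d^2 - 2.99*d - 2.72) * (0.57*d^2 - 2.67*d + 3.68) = 0.0057*d^5 + 2.2476*d^4 - 12.3208*d^3 + 21.1161*d^2 - 3.7408*d - 10.0096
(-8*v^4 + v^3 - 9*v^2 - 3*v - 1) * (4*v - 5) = -32*v^5 + 44*v^4 - 41*v^3 + 33*v^2 + 11*v + 5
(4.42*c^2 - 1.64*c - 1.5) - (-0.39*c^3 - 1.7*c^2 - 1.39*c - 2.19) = 0.39*c^3 + 6.12*c^2 - 0.25*c + 0.69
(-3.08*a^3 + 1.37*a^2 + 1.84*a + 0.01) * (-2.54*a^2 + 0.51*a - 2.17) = 7.8232*a^5 - 5.0506*a^4 + 2.7087*a^3 - 2.0599*a^2 - 3.9877*a - 0.0217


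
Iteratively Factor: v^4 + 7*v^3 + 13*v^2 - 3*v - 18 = (v + 2)*(v^3 + 5*v^2 + 3*v - 9) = (v + 2)*(v + 3)*(v^2 + 2*v - 3) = (v + 2)*(v + 3)^2*(v - 1)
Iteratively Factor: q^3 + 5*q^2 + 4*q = (q + 1)*(q^2 + 4*q) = q*(q + 1)*(q + 4)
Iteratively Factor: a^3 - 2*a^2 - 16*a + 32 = (a - 4)*(a^2 + 2*a - 8) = (a - 4)*(a + 4)*(a - 2)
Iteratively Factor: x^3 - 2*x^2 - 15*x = (x - 5)*(x^2 + 3*x) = (x - 5)*(x + 3)*(x)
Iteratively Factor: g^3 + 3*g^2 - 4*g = (g + 4)*(g^2 - g) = (g - 1)*(g + 4)*(g)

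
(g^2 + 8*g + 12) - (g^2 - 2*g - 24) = 10*g + 36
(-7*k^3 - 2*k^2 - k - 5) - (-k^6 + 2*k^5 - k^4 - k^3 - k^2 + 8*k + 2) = k^6 - 2*k^5 + k^4 - 6*k^3 - k^2 - 9*k - 7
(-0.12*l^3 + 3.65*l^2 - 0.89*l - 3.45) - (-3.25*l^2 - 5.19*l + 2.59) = -0.12*l^3 + 6.9*l^2 + 4.3*l - 6.04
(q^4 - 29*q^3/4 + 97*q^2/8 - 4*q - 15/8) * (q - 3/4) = q^5 - 8*q^4 + 281*q^3/16 - 419*q^2/32 + 9*q/8 + 45/32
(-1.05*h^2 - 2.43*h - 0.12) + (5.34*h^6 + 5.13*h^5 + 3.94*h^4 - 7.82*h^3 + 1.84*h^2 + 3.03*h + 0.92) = 5.34*h^6 + 5.13*h^5 + 3.94*h^4 - 7.82*h^3 + 0.79*h^2 + 0.6*h + 0.8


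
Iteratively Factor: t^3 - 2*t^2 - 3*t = (t - 3)*(t^2 + t) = t*(t - 3)*(t + 1)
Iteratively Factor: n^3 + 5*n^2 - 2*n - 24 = (n + 3)*(n^2 + 2*n - 8) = (n + 3)*(n + 4)*(n - 2)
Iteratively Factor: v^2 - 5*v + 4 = (v - 1)*(v - 4)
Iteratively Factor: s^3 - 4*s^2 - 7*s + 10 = (s + 2)*(s^2 - 6*s + 5) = (s - 5)*(s + 2)*(s - 1)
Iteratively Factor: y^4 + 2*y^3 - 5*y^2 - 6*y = (y + 1)*(y^3 + y^2 - 6*y) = (y - 2)*(y + 1)*(y^2 + 3*y) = y*(y - 2)*(y + 1)*(y + 3)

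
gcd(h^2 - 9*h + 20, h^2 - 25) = h - 5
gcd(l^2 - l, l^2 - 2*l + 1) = l - 1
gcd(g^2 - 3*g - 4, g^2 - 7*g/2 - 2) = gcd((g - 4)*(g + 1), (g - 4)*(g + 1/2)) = g - 4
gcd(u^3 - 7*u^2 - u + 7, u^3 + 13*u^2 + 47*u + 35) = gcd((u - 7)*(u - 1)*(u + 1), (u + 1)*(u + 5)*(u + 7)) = u + 1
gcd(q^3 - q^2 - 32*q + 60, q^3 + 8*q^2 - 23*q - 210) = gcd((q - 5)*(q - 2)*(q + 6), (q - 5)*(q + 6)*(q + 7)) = q^2 + q - 30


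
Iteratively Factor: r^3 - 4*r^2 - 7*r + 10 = (r - 5)*(r^2 + r - 2) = (r - 5)*(r + 2)*(r - 1)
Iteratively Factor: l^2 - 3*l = (l - 3)*(l)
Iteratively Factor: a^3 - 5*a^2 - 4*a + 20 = (a + 2)*(a^2 - 7*a + 10) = (a - 2)*(a + 2)*(a - 5)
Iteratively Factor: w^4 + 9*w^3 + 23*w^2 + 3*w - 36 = (w + 3)*(w^3 + 6*w^2 + 5*w - 12) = (w + 3)^2*(w^2 + 3*w - 4) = (w + 3)^2*(w + 4)*(w - 1)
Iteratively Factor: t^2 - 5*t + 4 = (t - 4)*(t - 1)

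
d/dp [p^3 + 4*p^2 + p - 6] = 3*p^2 + 8*p + 1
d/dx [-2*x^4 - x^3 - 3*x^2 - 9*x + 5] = -8*x^3 - 3*x^2 - 6*x - 9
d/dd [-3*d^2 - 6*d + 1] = -6*d - 6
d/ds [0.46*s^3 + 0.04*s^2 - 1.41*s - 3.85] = 1.38*s^2 + 0.08*s - 1.41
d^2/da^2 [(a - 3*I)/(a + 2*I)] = -10*I/(a + 2*I)^3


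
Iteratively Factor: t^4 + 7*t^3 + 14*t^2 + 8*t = (t)*(t^3 + 7*t^2 + 14*t + 8) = t*(t + 4)*(t^2 + 3*t + 2) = t*(t + 2)*(t + 4)*(t + 1)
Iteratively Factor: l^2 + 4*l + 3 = (l + 3)*(l + 1)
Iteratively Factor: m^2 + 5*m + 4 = (m + 4)*(m + 1)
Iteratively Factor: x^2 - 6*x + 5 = (x - 1)*(x - 5)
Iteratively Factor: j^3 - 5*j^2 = (j)*(j^2 - 5*j) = j*(j - 5)*(j)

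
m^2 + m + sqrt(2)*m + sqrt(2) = (m + 1)*(m + sqrt(2))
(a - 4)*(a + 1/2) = a^2 - 7*a/2 - 2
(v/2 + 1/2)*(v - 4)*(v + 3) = v^3/2 - 13*v/2 - 6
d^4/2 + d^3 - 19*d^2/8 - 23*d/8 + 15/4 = (d/2 + 1)*(d - 3/2)*(d - 1)*(d + 5/2)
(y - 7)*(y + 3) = y^2 - 4*y - 21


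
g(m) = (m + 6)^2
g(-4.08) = 3.69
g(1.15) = 51.12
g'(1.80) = 15.60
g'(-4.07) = 3.86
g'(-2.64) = 6.72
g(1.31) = 53.44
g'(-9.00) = -6.00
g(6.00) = 144.00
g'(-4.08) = 3.84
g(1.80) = 60.84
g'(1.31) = 14.62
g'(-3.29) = 5.42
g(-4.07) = 3.72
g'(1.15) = 14.30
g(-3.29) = 7.34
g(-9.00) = 9.00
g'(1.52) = 15.04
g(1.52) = 56.55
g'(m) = 2*m + 12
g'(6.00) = 24.00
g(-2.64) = 11.29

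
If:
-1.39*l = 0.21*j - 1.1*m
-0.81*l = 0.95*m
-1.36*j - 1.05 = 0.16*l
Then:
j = -0.78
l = 0.07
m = -0.06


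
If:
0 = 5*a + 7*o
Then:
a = -7*o/5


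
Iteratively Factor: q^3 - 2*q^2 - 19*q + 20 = (q - 5)*(q^2 + 3*q - 4) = (q - 5)*(q + 4)*(q - 1)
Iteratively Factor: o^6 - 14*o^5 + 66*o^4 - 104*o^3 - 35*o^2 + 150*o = (o - 2)*(o^5 - 12*o^4 + 42*o^3 - 20*o^2 - 75*o) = (o - 5)*(o - 2)*(o^4 - 7*o^3 + 7*o^2 + 15*o) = (o - 5)^2*(o - 2)*(o^3 - 2*o^2 - 3*o) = (o - 5)^2*(o - 2)*(o + 1)*(o^2 - 3*o) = o*(o - 5)^2*(o - 2)*(o + 1)*(o - 3)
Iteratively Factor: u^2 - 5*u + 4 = (u - 4)*(u - 1)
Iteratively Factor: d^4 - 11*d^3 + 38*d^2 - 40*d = (d - 2)*(d^3 - 9*d^2 + 20*d) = (d - 5)*(d - 2)*(d^2 - 4*d) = d*(d - 5)*(d - 2)*(d - 4)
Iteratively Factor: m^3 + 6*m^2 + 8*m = (m + 4)*(m^2 + 2*m) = m*(m + 4)*(m + 2)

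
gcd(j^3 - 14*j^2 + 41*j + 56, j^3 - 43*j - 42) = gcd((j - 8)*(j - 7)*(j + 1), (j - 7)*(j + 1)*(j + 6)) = j^2 - 6*j - 7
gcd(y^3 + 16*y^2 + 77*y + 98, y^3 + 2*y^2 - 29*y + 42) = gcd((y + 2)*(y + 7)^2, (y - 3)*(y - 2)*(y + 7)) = y + 7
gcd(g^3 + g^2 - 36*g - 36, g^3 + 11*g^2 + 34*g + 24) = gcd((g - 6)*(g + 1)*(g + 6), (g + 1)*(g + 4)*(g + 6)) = g^2 + 7*g + 6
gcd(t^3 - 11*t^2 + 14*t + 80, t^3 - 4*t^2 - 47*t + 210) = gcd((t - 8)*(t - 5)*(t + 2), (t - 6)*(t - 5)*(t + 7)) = t - 5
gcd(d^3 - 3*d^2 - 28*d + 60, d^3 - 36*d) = d - 6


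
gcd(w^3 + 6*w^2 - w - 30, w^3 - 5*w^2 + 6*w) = w - 2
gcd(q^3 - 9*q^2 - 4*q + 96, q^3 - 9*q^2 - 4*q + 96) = q^3 - 9*q^2 - 4*q + 96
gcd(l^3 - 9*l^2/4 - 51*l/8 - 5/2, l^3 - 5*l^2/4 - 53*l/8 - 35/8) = l + 5/4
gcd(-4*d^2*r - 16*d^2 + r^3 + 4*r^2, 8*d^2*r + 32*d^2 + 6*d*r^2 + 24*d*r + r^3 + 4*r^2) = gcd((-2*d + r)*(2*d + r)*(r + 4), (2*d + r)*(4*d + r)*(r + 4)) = 2*d*r + 8*d + r^2 + 4*r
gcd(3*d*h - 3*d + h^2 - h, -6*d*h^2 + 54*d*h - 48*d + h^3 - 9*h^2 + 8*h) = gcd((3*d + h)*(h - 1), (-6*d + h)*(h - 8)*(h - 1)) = h - 1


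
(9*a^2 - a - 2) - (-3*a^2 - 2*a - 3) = 12*a^2 + a + 1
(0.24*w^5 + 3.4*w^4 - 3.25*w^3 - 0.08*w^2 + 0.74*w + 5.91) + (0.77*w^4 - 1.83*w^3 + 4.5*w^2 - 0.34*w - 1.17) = 0.24*w^5 + 4.17*w^4 - 5.08*w^3 + 4.42*w^2 + 0.4*w + 4.74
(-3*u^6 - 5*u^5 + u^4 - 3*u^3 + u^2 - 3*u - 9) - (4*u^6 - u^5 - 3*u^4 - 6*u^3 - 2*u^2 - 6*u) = -7*u^6 - 4*u^5 + 4*u^4 + 3*u^3 + 3*u^2 + 3*u - 9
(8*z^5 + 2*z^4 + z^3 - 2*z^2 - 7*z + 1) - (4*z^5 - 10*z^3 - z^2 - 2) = 4*z^5 + 2*z^4 + 11*z^3 - z^2 - 7*z + 3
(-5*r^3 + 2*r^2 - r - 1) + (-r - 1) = -5*r^3 + 2*r^2 - 2*r - 2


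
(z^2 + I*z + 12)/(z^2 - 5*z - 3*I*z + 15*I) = (z + 4*I)/(z - 5)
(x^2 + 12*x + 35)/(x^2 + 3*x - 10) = (x + 7)/(x - 2)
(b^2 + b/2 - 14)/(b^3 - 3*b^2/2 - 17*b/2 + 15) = (2*b^2 + b - 28)/(2*b^3 - 3*b^2 - 17*b + 30)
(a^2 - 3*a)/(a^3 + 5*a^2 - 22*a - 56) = a*(a - 3)/(a^3 + 5*a^2 - 22*a - 56)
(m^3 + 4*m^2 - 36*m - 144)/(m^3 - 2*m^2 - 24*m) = (m + 6)/m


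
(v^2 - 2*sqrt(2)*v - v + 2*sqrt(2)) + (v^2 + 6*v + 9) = 2*v^2 - 2*sqrt(2)*v + 5*v + 2*sqrt(2) + 9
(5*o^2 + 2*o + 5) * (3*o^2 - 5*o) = 15*o^4 - 19*o^3 + 5*o^2 - 25*o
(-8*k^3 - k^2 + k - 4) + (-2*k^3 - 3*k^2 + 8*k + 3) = -10*k^3 - 4*k^2 + 9*k - 1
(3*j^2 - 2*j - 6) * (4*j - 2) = 12*j^3 - 14*j^2 - 20*j + 12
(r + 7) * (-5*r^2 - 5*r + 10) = -5*r^3 - 40*r^2 - 25*r + 70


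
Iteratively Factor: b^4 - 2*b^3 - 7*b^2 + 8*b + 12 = (b + 2)*(b^3 - 4*b^2 + b + 6) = (b - 2)*(b + 2)*(b^2 - 2*b - 3) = (b - 2)*(b + 1)*(b + 2)*(b - 3)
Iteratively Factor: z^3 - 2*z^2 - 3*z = (z + 1)*(z^2 - 3*z) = (z - 3)*(z + 1)*(z)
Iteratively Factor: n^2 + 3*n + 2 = (n + 1)*(n + 2)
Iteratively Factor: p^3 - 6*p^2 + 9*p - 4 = (p - 1)*(p^2 - 5*p + 4) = (p - 1)^2*(p - 4)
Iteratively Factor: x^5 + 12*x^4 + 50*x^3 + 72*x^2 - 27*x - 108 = (x + 3)*(x^4 + 9*x^3 + 23*x^2 + 3*x - 36) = (x + 3)^2*(x^3 + 6*x^2 + 5*x - 12) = (x + 3)^3*(x^2 + 3*x - 4) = (x - 1)*(x + 3)^3*(x + 4)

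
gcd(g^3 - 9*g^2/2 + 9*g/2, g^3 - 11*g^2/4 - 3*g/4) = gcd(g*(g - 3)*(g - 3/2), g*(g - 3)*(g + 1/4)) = g^2 - 3*g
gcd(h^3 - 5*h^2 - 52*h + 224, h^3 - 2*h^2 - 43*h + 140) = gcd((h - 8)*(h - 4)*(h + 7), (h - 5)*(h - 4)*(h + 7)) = h^2 + 3*h - 28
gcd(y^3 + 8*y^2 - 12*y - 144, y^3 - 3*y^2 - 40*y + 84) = y + 6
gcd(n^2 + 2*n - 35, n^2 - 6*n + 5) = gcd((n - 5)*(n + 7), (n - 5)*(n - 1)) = n - 5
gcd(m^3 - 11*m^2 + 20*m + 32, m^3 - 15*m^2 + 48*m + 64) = m^2 - 7*m - 8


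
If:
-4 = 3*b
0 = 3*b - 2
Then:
No Solution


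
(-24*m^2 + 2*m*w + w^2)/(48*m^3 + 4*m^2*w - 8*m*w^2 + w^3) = (6*m + w)/(-12*m^2 - 4*m*w + w^2)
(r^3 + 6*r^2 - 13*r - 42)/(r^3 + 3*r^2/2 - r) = 2*(r^2 + 4*r - 21)/(r*(2*r - 1))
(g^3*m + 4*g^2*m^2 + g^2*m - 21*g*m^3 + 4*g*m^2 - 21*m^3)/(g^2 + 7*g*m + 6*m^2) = m*(g^3 + 4*g^2*m + g^2 - 21*g*m^2 + 4*g*m - 21*m^2)/(g^2 + 7*g*m + 6*m^2)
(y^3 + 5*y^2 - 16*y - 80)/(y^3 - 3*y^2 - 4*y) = (y^2 + 9*y + 20)/(y*(y + 1))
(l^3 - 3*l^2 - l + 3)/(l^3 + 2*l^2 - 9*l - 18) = (l^2 - 1)/(l^2 + 5*l + 6)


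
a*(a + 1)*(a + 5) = a^3 + 6*a^2 + 5*a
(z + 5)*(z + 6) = z^2 + 11*z + 30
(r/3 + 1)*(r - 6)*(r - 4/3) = r^3/3 - 13*r^2/9 - 14*r/3 + 8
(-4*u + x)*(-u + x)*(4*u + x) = 16*u^3 - 16*u^2*x - u*x^2 + x^3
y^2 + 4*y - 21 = (y - 3)*(y + 7)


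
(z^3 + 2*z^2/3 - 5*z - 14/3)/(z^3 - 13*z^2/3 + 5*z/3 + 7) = (z + 2)/(z - 3)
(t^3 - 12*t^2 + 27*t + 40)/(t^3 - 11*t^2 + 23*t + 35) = (t - 8)/(t - 7)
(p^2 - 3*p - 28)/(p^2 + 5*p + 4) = (p - 7)/(p + 1)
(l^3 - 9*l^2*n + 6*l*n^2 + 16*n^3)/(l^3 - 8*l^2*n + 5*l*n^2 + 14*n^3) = (l - 8*n)/(l - 7*n)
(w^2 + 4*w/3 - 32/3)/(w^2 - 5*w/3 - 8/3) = (w + 4)/(w + 1)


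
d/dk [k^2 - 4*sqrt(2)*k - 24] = 2*k - 4*sqrt(2)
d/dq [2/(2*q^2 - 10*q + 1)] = 4*(5 - 2*q)/(2*q^2 - 10*q + 1)^2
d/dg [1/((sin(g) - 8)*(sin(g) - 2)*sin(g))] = (-3*cos(g) + 20/tan(g) - 16*cos(g)/sin(g)^2)/((sin(g) - 8)^2*(sin(g) - 2)^2)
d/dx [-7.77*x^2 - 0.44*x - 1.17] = -15.54*x - 0.44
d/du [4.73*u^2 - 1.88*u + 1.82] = 9.46*u - 1.88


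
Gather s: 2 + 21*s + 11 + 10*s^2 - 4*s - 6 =10*s^2 + 17*s + 7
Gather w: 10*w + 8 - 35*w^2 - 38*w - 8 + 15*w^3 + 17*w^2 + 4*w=15*w^3 - 18*w^2 - 24*w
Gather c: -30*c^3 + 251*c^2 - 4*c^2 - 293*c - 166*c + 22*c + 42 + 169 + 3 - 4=-30*c^3 + 247*c^2 - 437*c + 210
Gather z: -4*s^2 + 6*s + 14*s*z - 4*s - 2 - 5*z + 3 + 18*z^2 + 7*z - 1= -4*s^2 + 2*s + 18*z^2 + z*(14*s + 2)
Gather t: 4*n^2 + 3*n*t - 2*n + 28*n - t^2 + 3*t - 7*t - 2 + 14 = 4*n^2 + 26*n - t^2 + t*(3*n - 4) + 12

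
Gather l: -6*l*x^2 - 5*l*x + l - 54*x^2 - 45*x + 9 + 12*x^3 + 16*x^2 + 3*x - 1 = l*(-6*x^2 - 5*x + 1) + 12*x^3 - 38*x^2 - 42*x + 8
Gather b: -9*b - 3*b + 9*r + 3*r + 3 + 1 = -12*b + 12*r + 4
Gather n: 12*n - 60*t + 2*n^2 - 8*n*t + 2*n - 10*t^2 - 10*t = 2*n^2 + n*(14 - 8*t) - 10*t^2 - 70*t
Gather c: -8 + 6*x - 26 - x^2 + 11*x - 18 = -x^2 + 17*x - 52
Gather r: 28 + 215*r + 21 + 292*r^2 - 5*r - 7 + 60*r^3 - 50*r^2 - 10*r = 60*r^3 + 242*r^2 + 200*r + 42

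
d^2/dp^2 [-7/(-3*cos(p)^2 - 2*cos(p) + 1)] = 7*(-72*sin(p)^4 + 68*sin(p)^2 + 41*cos(p) - 9*cos(3*p) + 32)/(2*(cos(p) + 1)^3*(3*cos(p) - 1)^3)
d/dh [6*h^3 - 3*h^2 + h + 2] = 18*h^2 - 6*h + 1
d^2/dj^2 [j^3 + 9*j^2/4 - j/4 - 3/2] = 6*j + 9/2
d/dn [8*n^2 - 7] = 16*n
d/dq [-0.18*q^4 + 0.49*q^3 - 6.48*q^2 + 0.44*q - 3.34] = -0.72*q^3 + 1.47*q^2 - 12.96*q + 0.44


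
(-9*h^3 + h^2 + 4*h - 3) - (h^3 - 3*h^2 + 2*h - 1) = -10*h^3 + 4*h^2 + 2*h - 2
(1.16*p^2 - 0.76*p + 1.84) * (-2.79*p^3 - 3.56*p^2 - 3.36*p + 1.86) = -3.2364*p^5 - 2.0092*p^4 - 6.3256*p^3 - 1.8392*p^2 - 7.596*p + 3.4224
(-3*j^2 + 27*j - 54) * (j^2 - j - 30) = -3*j^4 + 30*j^3 + 9*j^2 - 756*j + 1620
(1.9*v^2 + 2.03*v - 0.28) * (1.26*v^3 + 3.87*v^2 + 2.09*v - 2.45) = 2.394*v^5 + 9.9108*v^4 + 11.4743*v^3 - 1.4959*v^2 - 5.5587*v + 0.686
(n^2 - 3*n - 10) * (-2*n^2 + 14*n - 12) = -2*n^4 + 20*n^3 - 34*n^2 - 104*n + 120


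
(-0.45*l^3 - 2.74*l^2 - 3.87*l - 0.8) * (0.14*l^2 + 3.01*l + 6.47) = -0.063*l^5 - 1.7381*l^4 - 11.7007*l^3 - 29.4885*l^2 - 27.4469*l - 5.176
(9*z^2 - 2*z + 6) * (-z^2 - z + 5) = -9*z^4 - 7*z^3 + 41*z^2 - 16*z + 30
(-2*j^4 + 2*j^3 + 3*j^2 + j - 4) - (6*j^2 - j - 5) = -2*j^4 + 2*j^3 - 3*j^2 + 2*j + 1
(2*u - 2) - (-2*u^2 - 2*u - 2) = 2*u^2 + 4*u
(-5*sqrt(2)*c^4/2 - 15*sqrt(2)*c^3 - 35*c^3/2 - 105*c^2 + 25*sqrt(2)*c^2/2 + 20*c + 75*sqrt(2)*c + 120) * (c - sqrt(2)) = -5*sqrt(2)*c^5/2 - 15*sqrt(2)*c^4 - 25*c^4/2 - 75*c^3 + 30*sqrt(2)*c^3 - 5*c^2 + 180*sqrt(2)*c^2 - 30*c - 20*sqrt(2)*c - 120*sqrt(2)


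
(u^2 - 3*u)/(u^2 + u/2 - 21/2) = 2*u/(2*u + 7)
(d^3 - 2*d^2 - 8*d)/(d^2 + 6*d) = (d^2 - 2*d - 8)/(d + 6)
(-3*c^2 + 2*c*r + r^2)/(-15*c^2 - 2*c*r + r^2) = (-c + r)/(-5*c + r)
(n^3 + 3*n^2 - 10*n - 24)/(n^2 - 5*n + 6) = (n^2 + 6*n + 8)/(n - 2)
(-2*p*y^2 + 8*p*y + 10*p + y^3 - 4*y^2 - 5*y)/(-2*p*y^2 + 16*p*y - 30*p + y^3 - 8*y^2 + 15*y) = (y + 1)/(y - 3)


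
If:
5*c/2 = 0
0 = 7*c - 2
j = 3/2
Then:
No Solution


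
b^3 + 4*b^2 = b^2*(b + 4)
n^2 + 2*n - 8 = (n - 2)*(n + 4)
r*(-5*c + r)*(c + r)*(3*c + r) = -15*c^3*r - 17*c^2*r^2 - c*r^3 + r^4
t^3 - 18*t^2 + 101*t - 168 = (t - 8)*(t - 7)*(t - 3)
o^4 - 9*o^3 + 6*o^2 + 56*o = o*(o - 7)*(o - 4)*(o + 2)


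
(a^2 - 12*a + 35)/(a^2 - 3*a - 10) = (a - 7)/(a + 2)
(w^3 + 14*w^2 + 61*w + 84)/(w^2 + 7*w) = w + 7 + 12/w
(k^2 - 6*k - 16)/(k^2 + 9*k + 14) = (k - 8)/(k + 7)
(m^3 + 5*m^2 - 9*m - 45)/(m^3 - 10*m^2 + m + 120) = (m^2 + 2*m - 15)/(m^2 - 13*m + 40)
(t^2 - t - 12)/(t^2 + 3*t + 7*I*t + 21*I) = (t - 4)/(t + 7*I)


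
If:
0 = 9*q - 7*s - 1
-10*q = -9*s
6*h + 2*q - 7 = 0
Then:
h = 59/66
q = 9/11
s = 10/11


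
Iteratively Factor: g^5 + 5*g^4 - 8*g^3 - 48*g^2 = (g)*(g^4 + 5*g^3 - 8*g^2 - 48*g) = g*(g - 3)*(g^3 + 8*g^2 + 16*g) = g*(g - 3)*(g + 4)*(g^2 + 4*g) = g^2*(g - 3)*(g + 4)*(g + 4)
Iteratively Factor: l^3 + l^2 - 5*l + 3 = (l - 1)*(l^2 + 2*l - 3) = (l - 1)^2*(l + 3)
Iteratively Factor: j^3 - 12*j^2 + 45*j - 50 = (j - 5)*(j^2 - 7*j + 10) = (j - 5)^2*(j - 2)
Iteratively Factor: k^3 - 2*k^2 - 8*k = (k + 2)*(k^2 - 4*k) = k*(k + 2)*(k - 4)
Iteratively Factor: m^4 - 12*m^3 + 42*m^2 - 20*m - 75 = (m - 3)*(m^3 - 9*m^2 + 15*m + 25) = (m - 5)*(m - 3)*(m^2 - 4*m - 5) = (m - 5)*(m - 3)*(m + 1)*(m - 5)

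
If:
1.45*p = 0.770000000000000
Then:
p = 0.53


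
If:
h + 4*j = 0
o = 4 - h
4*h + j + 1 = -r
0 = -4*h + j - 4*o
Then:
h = -64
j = 16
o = 68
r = 239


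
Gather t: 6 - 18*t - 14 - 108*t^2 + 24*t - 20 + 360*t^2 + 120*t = 252*t^2 + 126*t - 28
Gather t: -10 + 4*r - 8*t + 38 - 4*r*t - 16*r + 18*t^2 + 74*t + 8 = -12*r + 18*t^2 + t*(66 - 4*r) + 36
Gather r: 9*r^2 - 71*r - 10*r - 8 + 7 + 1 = 9*r^2 - 81*r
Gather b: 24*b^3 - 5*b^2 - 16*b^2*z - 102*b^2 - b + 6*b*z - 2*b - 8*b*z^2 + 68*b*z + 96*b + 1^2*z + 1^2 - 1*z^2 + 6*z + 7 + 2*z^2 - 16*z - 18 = 24*b^3 + b^2*(-16*z - 107) + b*(-8*z^2 + 74*z + 93) + z^2 - 9*z - 10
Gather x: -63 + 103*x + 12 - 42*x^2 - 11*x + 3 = -42*x^2 + 92*x - 48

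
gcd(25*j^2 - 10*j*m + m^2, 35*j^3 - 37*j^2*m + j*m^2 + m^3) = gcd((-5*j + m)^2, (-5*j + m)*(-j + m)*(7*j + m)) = 5*j - m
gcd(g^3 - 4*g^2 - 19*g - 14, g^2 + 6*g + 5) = g + 1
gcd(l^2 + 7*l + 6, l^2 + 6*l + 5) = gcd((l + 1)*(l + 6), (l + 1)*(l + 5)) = l + 1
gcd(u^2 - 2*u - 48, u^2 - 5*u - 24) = u - 8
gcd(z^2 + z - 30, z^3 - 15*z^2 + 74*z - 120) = z - 5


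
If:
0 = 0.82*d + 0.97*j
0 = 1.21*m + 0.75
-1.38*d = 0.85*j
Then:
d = 0.00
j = 0.00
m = -0.62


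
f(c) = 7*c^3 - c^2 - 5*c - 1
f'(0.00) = -5.00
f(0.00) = -1.00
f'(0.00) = -5.00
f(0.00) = -1.00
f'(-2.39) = 119.73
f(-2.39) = -90.33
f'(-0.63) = 4.59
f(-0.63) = 0.00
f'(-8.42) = 1500.66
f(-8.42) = -4208.43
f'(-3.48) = 256.28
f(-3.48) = -290.72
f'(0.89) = 9.85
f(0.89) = -1.31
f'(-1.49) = 44.60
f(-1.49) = -18.93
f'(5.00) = 510.00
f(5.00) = 824.00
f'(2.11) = 84.27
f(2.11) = 49.76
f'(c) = 21*c^2 - 2*c - 5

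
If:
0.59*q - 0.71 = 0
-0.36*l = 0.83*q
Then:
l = -2.77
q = 1.20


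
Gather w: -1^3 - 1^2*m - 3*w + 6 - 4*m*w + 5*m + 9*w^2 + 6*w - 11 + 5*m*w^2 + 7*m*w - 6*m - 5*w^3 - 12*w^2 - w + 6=-2*m - 5*w^3 + w^2*(5*m - 3) + w*(3*m + 2)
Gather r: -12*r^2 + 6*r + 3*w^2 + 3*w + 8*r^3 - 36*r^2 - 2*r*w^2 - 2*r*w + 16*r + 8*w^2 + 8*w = 8*r^3 - 48*r^2 + r*(-2*w^2 - 2*w + 22) + 11*w^2 + 11*w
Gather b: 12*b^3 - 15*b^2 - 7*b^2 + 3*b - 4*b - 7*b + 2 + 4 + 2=12*b^3 - 22*b^2 - 8*b + 8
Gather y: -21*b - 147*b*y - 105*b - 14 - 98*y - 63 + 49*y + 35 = -126*b + y*(-147*b - 49) - 42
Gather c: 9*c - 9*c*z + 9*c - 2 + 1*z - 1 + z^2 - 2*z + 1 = c*(18 - 9*z) + z^2 - z - 2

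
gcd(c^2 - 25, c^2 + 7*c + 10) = c + 5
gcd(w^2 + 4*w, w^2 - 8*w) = w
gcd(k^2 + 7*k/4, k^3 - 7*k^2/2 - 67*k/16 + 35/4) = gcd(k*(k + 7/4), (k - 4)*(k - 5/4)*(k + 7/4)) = k + 7/4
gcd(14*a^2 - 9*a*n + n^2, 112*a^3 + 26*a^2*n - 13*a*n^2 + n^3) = 7*a - n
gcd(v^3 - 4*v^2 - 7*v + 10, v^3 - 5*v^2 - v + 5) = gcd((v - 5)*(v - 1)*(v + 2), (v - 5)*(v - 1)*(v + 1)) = v^2 - 6*v + 5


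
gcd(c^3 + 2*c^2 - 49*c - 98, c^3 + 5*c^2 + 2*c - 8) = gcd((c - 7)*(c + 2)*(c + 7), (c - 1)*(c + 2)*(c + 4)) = c + 2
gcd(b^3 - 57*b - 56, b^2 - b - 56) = b^2 - b - 56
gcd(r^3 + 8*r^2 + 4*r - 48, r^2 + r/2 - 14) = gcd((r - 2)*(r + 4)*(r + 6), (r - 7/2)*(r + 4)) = r + 4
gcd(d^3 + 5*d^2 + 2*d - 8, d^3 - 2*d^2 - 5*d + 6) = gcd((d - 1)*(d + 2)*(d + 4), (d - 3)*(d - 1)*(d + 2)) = d^2 + d - 2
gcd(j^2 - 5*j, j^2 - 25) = j - 5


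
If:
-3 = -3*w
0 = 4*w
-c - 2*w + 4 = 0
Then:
No Solution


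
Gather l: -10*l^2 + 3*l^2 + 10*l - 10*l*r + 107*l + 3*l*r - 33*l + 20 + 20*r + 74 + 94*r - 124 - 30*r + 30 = -7*l^2 + l*(84 - 7*r) + 84*r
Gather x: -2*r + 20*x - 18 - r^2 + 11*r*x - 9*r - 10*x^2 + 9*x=-r^2 - 11*r - 10*x^2 + x*(11*r + 29) - 18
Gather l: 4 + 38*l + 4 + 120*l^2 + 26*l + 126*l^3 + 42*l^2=126*l^3 + 162*l^2 + 64*l + 8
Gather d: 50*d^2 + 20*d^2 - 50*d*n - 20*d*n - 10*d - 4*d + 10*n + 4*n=70*d^2 + d*(-70*n - 14) + 14*n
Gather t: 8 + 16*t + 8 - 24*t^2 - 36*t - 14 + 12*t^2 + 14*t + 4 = -12*t^2 - 6*t + 6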